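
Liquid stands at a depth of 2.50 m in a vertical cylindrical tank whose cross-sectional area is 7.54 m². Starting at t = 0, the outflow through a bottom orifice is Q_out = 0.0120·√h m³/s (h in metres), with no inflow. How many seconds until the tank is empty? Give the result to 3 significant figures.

With no inflow, A dh/dt = −0.0120 √h.
This is separable: 2 d(√h)/dt = −0.0120/A, so √h = √h₀ − (0.0120/(2A)) t.
Set h = 0: 2√h₀ = (0.0120/A) t_empty ⇒ t_empty = 2A√h₀/0.0120.
t_empty = 2·7.54·√2.50/0.0120 = 15.080·1.5811/0.0120 = 1987.0 s.

1990 s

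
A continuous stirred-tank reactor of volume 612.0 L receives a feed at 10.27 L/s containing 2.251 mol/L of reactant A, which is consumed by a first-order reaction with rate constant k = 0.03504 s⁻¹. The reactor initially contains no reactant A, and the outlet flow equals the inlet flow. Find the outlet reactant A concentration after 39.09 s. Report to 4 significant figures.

0.6328 mol/L

V dC/dt = Q(C_in − C) − k V C.
This is linear with rate a = Q/V + k = 0.0518210 s⁻¹.
C_ss = Q C_in/(Q + kV) = 0.728934 mol/L; C(t) = C_ss + (C₀ − C_ss) e^(−a t).
C(39.09) = 0.728934 + (-0.728934)·e^(−0.0518210·39.09) = 0.728934 + (-0.728934)·0.131904 = 0.632785 mol/L.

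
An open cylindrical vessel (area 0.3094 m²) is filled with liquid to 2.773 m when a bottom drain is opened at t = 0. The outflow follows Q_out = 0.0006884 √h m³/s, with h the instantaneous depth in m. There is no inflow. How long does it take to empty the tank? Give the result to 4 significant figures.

With no inflow, A dh/dt = −0.0006884 √h.
This is separable: 2 d(√h)/dt = −0.0006884/A, so √h = √h₀ − (0.0006884/(2A)) t.
Set h = 0: 2√h₀ = (0.0006884/A) t_empty ⇒ t_empty = 2A√h₀/0.0006884.
t_empty = 2·0.3094·√2.773/0.0006884 = 0.618800·1.66523/0.0006884 = 1496.87 s.

1497 s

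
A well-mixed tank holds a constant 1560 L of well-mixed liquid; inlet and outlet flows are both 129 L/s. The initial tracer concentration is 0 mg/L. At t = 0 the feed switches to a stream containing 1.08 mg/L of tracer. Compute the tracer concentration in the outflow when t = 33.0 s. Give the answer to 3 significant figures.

Species balance on the tank: V dC/dt = Q(C_in − C).
Rewrite as dC/dt + C/τ = C_in/τ, τ = V/Q = 12.093 s.
Solution: C(t) = C_in + (C₀ − C_in) e^(−t/τ).
C(33.0) = 1.08 + (0 − 1.08)·e^(−33.0/12.093) = 1.08 + (-1.0800)·0.065295 = 1.0095 mg/L.

1.01 mg/L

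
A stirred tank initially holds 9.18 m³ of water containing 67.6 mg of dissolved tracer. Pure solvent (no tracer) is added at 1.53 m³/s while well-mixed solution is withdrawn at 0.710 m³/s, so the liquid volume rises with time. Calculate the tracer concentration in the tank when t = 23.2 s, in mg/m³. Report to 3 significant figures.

Total volume: dV/dt = Q_in − Q_out = 0.82000 m³/s, so V(t) = 9.18 + 0.82000 t and V(23.2) = 28.204 m³.
No tracer enters, so dm/dt = −Q_out · (m/V).
dm/m = −Q_out dt/(V₀ + 0.82000 t); integrating gives ln(m/m₀) = −(Q_out/(Q_in−Q_out)) ln(V/V₀).
m = m₀ (V₀/V)^(Q_out/(Q_in−Q_out)) = 67.6 × (9.18/28.204)^(0.86585) = 25.578 mg.
C = m/V = 25.578/28.204 = 0.90690 mg/m³.

0.907 mg/m³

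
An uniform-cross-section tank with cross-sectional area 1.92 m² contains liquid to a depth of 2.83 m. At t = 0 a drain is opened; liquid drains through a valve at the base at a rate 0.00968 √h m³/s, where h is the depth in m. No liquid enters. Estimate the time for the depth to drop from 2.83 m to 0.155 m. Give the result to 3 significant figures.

511 s

With no inflow, A dh/dt = −0.00968 √h.
∫ h^(−1/2) dh = −(0.00968/A) ∫ dt, giving 2√h = 2√h₀ − (0.00968/A) t.
t = 2A(√h₀ − √h)/0.00968 = 2·1.92·(√2.83 − √0.155)/0.00968
  = 3.8400 × (1.6823 − 0.39370) / 0.00968 = 511.16 s.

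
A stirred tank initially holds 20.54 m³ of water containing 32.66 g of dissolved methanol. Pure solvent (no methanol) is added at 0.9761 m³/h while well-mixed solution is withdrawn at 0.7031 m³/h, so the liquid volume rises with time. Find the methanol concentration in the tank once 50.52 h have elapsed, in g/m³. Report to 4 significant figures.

0.2534 g/m³

Total volume: dV/dt = Q_in − Q_out = 0.273000 m³/h, so V(t) = 20.54 + 0.273000 t and V(50.52) = 34.3320 m³.
Species balance (pure solvent in): dm/dt = −Q_out · m/V(t).
Separate: dm/m = −Q_out dt/V(t) ⇒ ln(m/m₀) = −(Q_out/(Q_in−Q_out)) ln(V/V₀).
m = m₀ (V₀/V)^(Q_out/(Q_in−Q_out)) = 32.66 × (20.54/34.3320)^(2.57546) = 8.69834 g.
C = m/V = 8.69834/34.3320 = 0.253360 g/m³.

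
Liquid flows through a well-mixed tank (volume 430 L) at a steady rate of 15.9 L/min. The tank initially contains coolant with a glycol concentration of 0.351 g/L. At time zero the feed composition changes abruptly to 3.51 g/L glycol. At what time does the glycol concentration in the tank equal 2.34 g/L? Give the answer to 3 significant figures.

26.9 min

Species balance: V dC/dt = Q(C_in − C) ⇒ τ = V/Q = 27.044 min.
C(t) = C_in + (C₀ − C_in) e^(−t/τ). Set C = 2.34 and solve for t:
e^(−t/τ) = (C − C_in)/(C₀ − C_in) = (2.34 − 3.51)/(0.351 − 3.51) = 0.37037
t = −τ ln(…) = 27.044 × 0.99325 = 26.862 min.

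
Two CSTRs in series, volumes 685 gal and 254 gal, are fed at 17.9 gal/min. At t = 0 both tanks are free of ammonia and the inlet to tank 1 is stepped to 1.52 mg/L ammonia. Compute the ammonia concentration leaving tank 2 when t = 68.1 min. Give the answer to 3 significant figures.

Species balance on tank i: dCᵢ/dt = (Cᵢ₋₁ − Cᵢ)/τᵢ with τᵢ = Vᵢ/Q.
τ₁ = 685/17.9 = 38.268 min; τ₂ = 254/17.9 = 14.190 min.
Tank 1: C₁ = C_in(1 − e^(−t/τ₁)). Tank 2 (τ₁ ≠ τ₂): C₂ = C_in[1 − (τ₁ e^(−t/τ₁) − τ₂ e^(−t/τ₂))/(τ₁ − τ₂)].
At t = 68.1: e^(−t/τ₁) = 0.16871, e^(−t/τ₂) = 0.0082366.
C₂ = 1.52·[1 − (38.268·0.16871 − 14.190·0.0082366)/(24.078)] = 1.52·0.73671 = 1.1198 mg/L.

1.12 mg/L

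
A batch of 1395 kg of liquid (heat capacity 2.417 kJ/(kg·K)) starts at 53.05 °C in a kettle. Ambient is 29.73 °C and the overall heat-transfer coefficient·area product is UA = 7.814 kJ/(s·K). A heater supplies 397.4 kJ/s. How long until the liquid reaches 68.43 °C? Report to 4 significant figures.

352.8 s

M c_p dT/dt = −UA(T − T_amb) + Q̇.
τ = M c_p/UA = 431.497 s; T_ss = T_amb + Q̇/UA = 29.73 + 397.4/7.814 = 80.5874 °C.
T(t) = T_ss + (T₀ − T_ss)e^(−t/τ); set T = 68.43:
t = −τ ln[(T − T_ss)/(T₀ − T_ss)] = −431.497 · ln(0.441488) = 352.794 s.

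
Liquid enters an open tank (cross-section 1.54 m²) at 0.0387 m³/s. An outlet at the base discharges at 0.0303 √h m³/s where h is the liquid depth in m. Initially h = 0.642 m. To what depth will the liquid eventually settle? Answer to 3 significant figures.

A dh/dt = Q_in − 0.0303 √h. Steady state requires inflow = outflow:
Q_in = 0.0303 √h_ss ⇒ √h_ss = 0.0387/0.0303 = 1.2772.
h_ss = 1.2772² = 1.6313 m. (Since h₀ = 0.642 m < h_ss, the level will rise toward this value.)

1.63 m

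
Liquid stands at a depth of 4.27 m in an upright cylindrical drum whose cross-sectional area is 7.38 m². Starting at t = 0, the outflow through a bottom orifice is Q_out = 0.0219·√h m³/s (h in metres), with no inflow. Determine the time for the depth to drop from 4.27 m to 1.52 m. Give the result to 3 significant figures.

562 s

A dh/dt = −Q_out = −0.0219 √h.
This is separable: 2 d(√h)/dt = −0.0219/A, so √h = √h₀ − (0.0219/(2A)) t.
t = 2A(√h₀ − √h)/0.0219 = 2·7.38·(√4.27 − √1.52)/0.0219
  = 14.760 × (2.0664 − 1.2329) / 0.0219 = 561.77 s.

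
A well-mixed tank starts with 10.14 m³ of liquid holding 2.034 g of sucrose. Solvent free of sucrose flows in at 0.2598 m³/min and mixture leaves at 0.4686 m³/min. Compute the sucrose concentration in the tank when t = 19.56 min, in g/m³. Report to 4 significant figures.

0.1056 g/m³

Total volume: dV/dt = Q_in − Q_out = -0.208800 m³/min, so V(t) = 10.14 − 0.208800 t and V(19.56) = 6.05587 m³.
Species balance (pure solvent in): dm/dt = −Q_out · m/V(t).
dm/m = −Q_out dt/(V₀ − 0.208800 t); integrating gives ln(m/m₀) = −(Q_out/(Q_in−Q_out)) ln(V/V₀).
m = m₀ (V₀/V)^(Q_out/(Q_in−Q_out)) = 2.034 × (10.14/6.05587)^(-2.24425) = 0.639661 g.
C = m/V = 0.639661/6.05587 = 0.105627 g/m³.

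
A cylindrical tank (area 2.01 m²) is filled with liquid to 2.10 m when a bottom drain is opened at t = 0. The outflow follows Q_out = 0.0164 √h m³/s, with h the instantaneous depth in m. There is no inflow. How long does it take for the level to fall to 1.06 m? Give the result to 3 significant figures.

With no inflow, A dh/dt = −0.0164 √h.
This is separable: 2 d(√h)/dt = −0.0164/A, so √h = √h₀ − (0.0164/(2A)) t.
t = 2A(√h₀ − √h)/0.0164 = 2·2.01·(√2.10 − √1.06)/0.0164
  = 4.0200 × (1.4491 − 1.0296) / 0.0164 = 102.85 s.

103 s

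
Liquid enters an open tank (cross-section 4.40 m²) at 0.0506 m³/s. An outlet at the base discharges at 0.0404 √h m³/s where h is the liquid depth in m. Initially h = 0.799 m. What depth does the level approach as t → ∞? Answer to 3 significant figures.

Level balance: A dh/dt = 0.0506 − 0.0404 √h. Setting dh/dt = 0:
Q_in = 0.0404 √h_ss ⇒ √h_ss = 0.0506/0.0404 = 1.2525.
h_ss = 1.2525² = 1.5687 m. (Since h₀ = 0.799 m < h_ss, the level will rise toward this value.)

1.57 m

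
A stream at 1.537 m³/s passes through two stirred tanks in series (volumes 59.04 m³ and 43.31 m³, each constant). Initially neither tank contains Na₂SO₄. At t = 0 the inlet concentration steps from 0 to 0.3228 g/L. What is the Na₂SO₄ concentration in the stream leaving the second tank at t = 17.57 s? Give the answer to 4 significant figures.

Time constants: τᵢ = Vᵢ/Q for each well-mixed tank.
τ₁ = 59.04/1.537 = 38.4125 s; τ₂ = 43.31/1.537 = 28.1783 s.
Solving the cascade with C₁(0)=C₂(0)=0 gives C₂(t) = C_in[1 − (τ₁ e^(−t/τ₁) − τ₂ e^(−t/τ₂))/(τ₁ − τ₂)].
At t = 17.57: e^(−t/τ₁) = 0.632925, e^(−t/τ₂) = 0.536049.
C₂ = 0.3228·[1 − (38.4125·0.632925 − 28.1783·0.536049)/(10.2342)] = 0.3228·0.100342 = 0.0323904 g/L.

0.03239 g/L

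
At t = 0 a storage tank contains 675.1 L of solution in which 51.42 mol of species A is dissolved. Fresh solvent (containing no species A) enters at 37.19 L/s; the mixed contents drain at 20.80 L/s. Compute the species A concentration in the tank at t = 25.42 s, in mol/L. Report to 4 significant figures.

0.02559 mol/L

Let m(t) be the amount of species A. Volume: V(t) = V₀ + (Q_in − Q_out) t = 675.1 + 16.3900 t; V(25.42) = 1091.73 L.
No species A enters, so dm/dt = −Q_out · (m/V).
dm/m = −Q_out dt/(V₀ + 16.3900 t); integrating gives ln(m/m₀) = −(Q_out/(Q_in−Q_out)) ln(V/V₀).
m = m₀ (V₀/V)^(Q_out/(Q_in−Q_out)) = 51.42 × (675.1/1091.73)^(1.26907) = 27.9393 mol.
C = m/V = 27.9393/1091.73 = 0.0255917 mol/L.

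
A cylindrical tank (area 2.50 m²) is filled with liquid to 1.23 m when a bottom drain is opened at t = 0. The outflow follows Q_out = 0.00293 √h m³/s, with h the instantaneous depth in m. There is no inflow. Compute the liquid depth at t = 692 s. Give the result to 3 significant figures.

With no inflow, A dh/dt = −0.00293 √h.
Separate and integrate: 2(√h − √h₀) = −(0.00293/A) t.
√h = √1.23 − 0.00293·692/(2·2.50) = 1.1091 − 0.40551 = 0.70354.
h = 0.70354² = 0.49497 m.

0.495 m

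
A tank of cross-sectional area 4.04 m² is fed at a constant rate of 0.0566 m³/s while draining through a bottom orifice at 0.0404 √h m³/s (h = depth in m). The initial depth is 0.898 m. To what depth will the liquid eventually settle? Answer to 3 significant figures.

1.96 m

A dh/dt = Q_in − 0.0404 √h. Steady state requires inflow = outflow:
Q_in = 0.0404 √h_ss ⇒ √h_ss = 0.0566/0.0404 = 1.4010.
h_ss = 1.4010² = 1.9628 m. (Since h₀ = 0.898 m < h_ss, the level will rise toward this value.)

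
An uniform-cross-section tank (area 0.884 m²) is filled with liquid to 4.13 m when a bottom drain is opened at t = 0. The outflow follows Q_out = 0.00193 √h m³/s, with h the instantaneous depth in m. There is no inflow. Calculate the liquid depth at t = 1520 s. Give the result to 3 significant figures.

A dh/dt = −Q_out = −0.00193 √h.
Separate and integrate: 2(√h − √h₀) = −(0.00193/A) t.
√h = √4.13 − 0.00193·1520/(2·0.884) = 2.0322 − 1.6593 = 0.37296.
h = 0.37296² = 0.13910 m.

0.139 m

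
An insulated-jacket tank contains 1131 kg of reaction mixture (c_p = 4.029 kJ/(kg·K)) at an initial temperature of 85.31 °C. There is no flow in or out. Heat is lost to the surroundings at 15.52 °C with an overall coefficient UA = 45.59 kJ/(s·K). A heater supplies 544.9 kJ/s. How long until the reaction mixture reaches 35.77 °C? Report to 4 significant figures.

Lumped-capacitance energy balance: M c_p dT/dt = UA(T_amb − T) + Q̇.
τ = M c_p/UA = 99.9517 s; T_ss = T_amb + Q̇/UA = 15.52 + 544.9/45.59 = 27.4722 °C.
T(t) = T_ss + (T₀ − T_ss)e^(−t/τ); set T = 35.77:
t = −τ ln[(T − T_ss)/(T₀ − T_ss)] = −99.9517 · ln(0.143467) = 194.071 s.

194.1 s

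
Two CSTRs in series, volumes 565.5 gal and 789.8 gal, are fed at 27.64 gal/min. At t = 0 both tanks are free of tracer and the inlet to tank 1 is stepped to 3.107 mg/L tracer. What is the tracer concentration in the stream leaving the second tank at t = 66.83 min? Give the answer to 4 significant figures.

Time constants: τᵢ = Vᵢ/Q for each well-mixed tank.
τ₁ = 565.5/27.64 = 20.4595 min; τ₂ = 789.8/27.64 = 28.5745 min.
Solving the cascade with C₁(0)=C₂(0)=0 gives C₂(t) = C_in[1 − (τ₁ e^(−t/τ₁) − τ₂ e^(−t/τ₂))/(τ₁ − τ₂)].
At t = 66.83: e^(−t/τ₁) = 0.0381413, e^(−t/τ₂) = 0.0964437.
C₂ = 3.107·[1 − (20.4595·0.0381413 − 28.5745·0.0964437)/(-8.11505)] = 3.107·0.756566 = 2.35065 mg/L.

2.351 mg/L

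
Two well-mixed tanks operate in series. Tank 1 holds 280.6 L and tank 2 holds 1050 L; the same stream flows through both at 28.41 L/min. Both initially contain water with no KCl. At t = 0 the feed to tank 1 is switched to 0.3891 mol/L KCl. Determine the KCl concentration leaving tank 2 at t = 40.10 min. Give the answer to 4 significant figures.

Time constants: τᵢ = Vᵢ/Q for each well-mixed tank.
τ₁ = 280.6/28.41 = 9.87680 min; τ₂ = 1050/28.41 = 36.9588 min.
Tank 1: C₁ = C_in(1 − e^(−t/τ₁)). Tank 2 (τ₁ ≠ τ₂): C₂ = C_in[1 − (τ₁ e^(−t/τ₁) − τ₂ e^(−t/τ₂))/(τ₁ − τ₂)].
At t = 40.10: e^(−t/τ₁) = 0.0172487, e^(−t/τ₂) = 0.337905.
C₂ = 0.3891·[1 − (9.87680·0.0172487 − 36.9588·0.337905)/(-27.0820)] = 0.3891·0.545152 = 0.212119 mol/L.

0.2121 mol/L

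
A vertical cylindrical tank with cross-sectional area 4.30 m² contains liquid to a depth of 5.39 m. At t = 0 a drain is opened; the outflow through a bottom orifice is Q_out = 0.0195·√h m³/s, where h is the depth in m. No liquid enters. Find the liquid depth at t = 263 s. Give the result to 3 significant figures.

Volume balance on the tank: A dh/dt = −0.0195 √h.
∫ h^(−1/2) dh = −(0.0195/A) ∫ dt, giving 2√h = 2√h₀ − (0.0195/A) t.
√h = √5.39 − 0.0195·263/(2·4.30) = 2.3216 − 0.59634 = 1.7253.
h = 1.7253² = 2.9767 m.

2.98 m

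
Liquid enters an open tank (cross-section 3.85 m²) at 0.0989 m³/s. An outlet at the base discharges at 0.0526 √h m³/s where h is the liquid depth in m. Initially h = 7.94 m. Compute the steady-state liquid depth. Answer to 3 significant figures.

A dh/dt = Q_in − 0.0526 √h. Steady state requires inflow = outflow:
Q_in = 0.0526 √h_ss ⇒ √h_ss = 0.0989/0.0526 = 1.8802.
h_ss = 1.8802² = 3.5353 m. (Since h₀ = 7.94 m > h_ss, the level will fall toward this value.)

3.54 m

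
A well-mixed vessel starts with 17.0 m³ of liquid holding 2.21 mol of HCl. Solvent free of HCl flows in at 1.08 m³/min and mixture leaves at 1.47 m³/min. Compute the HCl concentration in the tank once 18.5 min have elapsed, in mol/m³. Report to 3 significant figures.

0.0282 mol/m³

Let m(t) be the amount of HCl. Volume: V(t) = V₀ + (Q_in − Q_out) t = 17.0 − 0.39000 t; V(18.5) = 9.7850 m³.
Solute balance: dm/dt = 0 − Q_out C = −Q_out m/V(t).
Separate: dm/m = −Q_out dt/V(t) ⇒ ln(m/m₀) = −(Q_out/(Q_in−Q_out)) ln(V/V₀).
m = m₀ (V₀/V)^(Q_out/(Q_in−Q_out)) = 2.21 × (17.0/9.7850)^(-3.7692) = 0.27555 mol.
C = m/V = 0.27555/9.7850 = 0.028160 mol/m³.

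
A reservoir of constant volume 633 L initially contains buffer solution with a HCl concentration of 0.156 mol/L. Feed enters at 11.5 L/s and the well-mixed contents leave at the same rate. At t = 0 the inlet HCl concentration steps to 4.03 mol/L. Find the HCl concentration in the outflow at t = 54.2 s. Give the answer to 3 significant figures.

2.58 mol/L

Species balance on the tank: V dC/dt = Q(C_in − C).
So dC/dt = (C_in − C)/τ with τ = V/Q = 633/11.5 = 55.043 s.
C approaches C_in exponentially: C(t) = C_in + (C₀ − C_in) e^(−t/τ).
C(54.2) = 4.03 + (0.156 − 4.03)·e^(−54.2/55.043) = 4.03 + (-3.8740)·0.37356 = 2.5828 mol/L.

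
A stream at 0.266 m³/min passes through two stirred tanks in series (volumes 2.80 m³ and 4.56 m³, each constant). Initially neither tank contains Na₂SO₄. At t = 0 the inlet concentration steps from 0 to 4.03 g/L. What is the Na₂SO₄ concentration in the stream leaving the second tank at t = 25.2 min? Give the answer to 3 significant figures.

Species balance on tank i: dCᵢ/dt = (Cᵢ₋₁ − Cᵢ)/τᵢ with τᵢ = Vᵢ/Q.
τ₁ = 2.80/0.266 = 10.526 min; τ₂ = 4.56/0.266 = 17.143 min.
Tank 1: C₁ = C_in(1 − e^(−t/τ₁)). Tank 2 (τ₁ ≠ τ₂): C₂ = C_in[1 − (τ₁ e^(−t/τ₁) − τ₂ e^(−t/τ₂))/(τ₁ − τ₂)].
At t = 25.2: e^(−t/τ₁) = 0.091264, e^(−t/τ₂) = 0.22993.
C₂ = 4.03·[1 − (10.526·0.091264 − 17.143·0.22993)/(-6.6165)] = 4.03·0.54948 = 2.2144 g/L.

2.21 g/L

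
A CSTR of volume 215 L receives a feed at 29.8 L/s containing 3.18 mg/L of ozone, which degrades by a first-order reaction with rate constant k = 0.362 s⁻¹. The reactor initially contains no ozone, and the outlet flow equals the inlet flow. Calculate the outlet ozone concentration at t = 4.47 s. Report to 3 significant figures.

V dC/dt = Q(C_in − C) − k V C.
dC/dt = (Q/V) C_in − (Q/V + k) C; effective rate a = Q/V + k = 0.13860 + 0.362 = 0.50060 s⁻¹.
C_ss = Q C_in/(Q + kV) = 0.88046 mg/L; C(t) = C_ss + (C₀ − C_ss) e^(−a t).
C(4.47) = 0.88046 + (-0.88046)·e^(−0.50060·4.47) = 0.88046 + (-0.88046)·0.10670 = 0.78651 mg/L.

0.787 mg/L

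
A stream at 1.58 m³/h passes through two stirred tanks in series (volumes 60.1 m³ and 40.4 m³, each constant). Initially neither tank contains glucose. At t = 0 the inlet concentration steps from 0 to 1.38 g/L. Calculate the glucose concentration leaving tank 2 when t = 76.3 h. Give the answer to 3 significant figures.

0.957 g/L

Time constants: τᵢ = Vᵢ/Q for each well-mixed tank.
τ₁ = 60.1/1.58 = 38.038 h; τ₂ = 40.4/1.58 = 25.570 h.
Solving the cascade with C₁(0)=C₂(0)=0 gives C₂(t) = C_in[1 − (τ₁ e^(−t/τ₁) − τ₂ e^(−t/τ₂))/(τ₁ − τ₂)].
At t = 76.3: e^(−t/τ₁) = 0.13454, e^(−t/τ₂) = 0.050590.
C₂ = 1.38·[1 − (38.038·0.13454 − 25.570·0.050590)/(12.468)] = 1.38·0.69330 = 0.95675 g/L.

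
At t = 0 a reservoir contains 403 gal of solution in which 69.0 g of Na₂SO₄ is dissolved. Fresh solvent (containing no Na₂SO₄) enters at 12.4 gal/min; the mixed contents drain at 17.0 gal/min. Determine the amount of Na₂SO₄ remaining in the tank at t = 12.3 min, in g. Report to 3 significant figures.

39.4 g

Total volume: dV/dt = Q_in − Q_out = -4.6000 gal/min, so V(t) = 403 − 4.6000 t and V(12.3) = 346.42 gal.
Species balance (pure solvent in): dm/dt = −Q_out · m/V(t).
Separate: dm/m = −Q_out dt/V(t) ⇒ ln(m/m₀) = −(Q_out/(Q_in−Q_out)) ln(V/V₀).
m = m₀ (V₀/V)^(Q_out/(Q_in−Q_out)) = 69.0 × (403/346.42)^(-3.6957) = 39.449 g.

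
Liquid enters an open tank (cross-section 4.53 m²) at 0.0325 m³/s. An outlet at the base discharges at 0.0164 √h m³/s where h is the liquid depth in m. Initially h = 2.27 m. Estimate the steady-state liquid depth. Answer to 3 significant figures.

A dh/dt = Q_in − 0.0164 √h. Steady state requires inflow = outflow:
Q_in = 0.0164 √h_ss ⇒ √h_ss = 0.0325/0.0164 = 1.9817.
h_ss = 1.9817² = 3.9272 m. (Since h₀ = 2.27 m < h_ss, the level will rise toward this value.)

3.93 m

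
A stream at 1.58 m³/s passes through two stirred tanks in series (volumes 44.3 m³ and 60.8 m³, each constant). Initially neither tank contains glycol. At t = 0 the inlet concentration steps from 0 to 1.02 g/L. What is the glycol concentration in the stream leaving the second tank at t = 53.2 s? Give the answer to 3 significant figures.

Species balance on tank i: dCᵢ/dt = (Cᵢ₋₁ − Cᵢ)/τᵢ with τᵢ = Vᵢ/Q.
τ₁ = 44.3/1.58 = 28.038 s; τ₂ = 60.8/1.58 = 38.481 s.
Solving the cascade with C₁(0)=C₂(0)=0 gives C₂(t) = C_in[1 − (τ₁ e^(−t/τ₁) − τ₂ e^(−t/τ₂))/(τ₁ − τ₂)].
At t = 53.2: e^(−t/τ₁) = 0.14995, e^(−t/τ₂) = 0.25095.
C₂ = 1.02·[1 − (28.038·0.14995 − 38.481·0.25095)/(-10.443)] = 1.02·0.47789 = 0.48745 g/L.

0.487 g/L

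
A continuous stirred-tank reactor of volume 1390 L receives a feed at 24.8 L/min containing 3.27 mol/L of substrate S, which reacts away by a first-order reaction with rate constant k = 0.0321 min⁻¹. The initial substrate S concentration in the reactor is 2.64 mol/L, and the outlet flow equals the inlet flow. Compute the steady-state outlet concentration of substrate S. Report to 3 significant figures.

Species balance: V dC/dt = Q C_in − Q C − k V C.
Steady state (dC/dt = 0): C_ss = Q C_in/(Q + kV) = C_in/(1 + kV/Q).
C_ss = 24.8·3.27/(24.8 + 0.0321·1390) = 81.096/69.419 = 1.1682 mol/L.

1.17 mol/L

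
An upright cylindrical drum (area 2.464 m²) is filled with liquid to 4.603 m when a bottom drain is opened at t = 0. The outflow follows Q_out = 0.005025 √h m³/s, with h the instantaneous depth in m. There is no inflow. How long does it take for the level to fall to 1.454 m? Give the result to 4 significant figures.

921.5 s

With no inflow, A dh/dt = −0.005025 √h.
This is separable: 2 d(√h)/dt = −0.005025/A, so √h = √h₀ − (0.005025/(2A)) t.
t = 2A(√h₀ − √h)/0.005025 = 2·2.464·(√4.603 − √1.454)/0.005025
  = 4.92800 × (2.14546 − 1.20582) / 0.005025 = 921.503 s.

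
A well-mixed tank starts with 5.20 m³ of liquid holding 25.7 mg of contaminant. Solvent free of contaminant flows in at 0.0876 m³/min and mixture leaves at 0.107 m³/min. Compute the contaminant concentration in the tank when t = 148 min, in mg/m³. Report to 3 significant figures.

0.131 mg/m³

Let m(t) be the amount of contaminant. Volume: V(t) = V₀ + (Q_in − Q_out) t = 5.20 − 0.019400 t; V(148) = 2.3288 m³.
Solute balance: dm/dt = 0 − Q_out C = −Q_out m/V(t).
dm/m = −Q_out dt/(V₀ − 0.019400 t); integrating gives ln(m/m₀) = −(Q_out/(Q_in−Q_out)) ln(V/V₀).
m = m₀ (V₀/V)^(Q_out/(Q_in−Q_out)) = 25.7 × (5.20/2.3288)^(-5.5155) = 0.30602 mg.
C = m/V = 0.30602/2.3288 = 0.13141 mg/m³.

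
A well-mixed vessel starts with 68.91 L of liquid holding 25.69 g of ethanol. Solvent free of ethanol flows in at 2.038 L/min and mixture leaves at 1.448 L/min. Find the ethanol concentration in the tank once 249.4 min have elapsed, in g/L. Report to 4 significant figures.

Total volume: dV/dt = Q_in − Q_out = 0.590000 L/min, so V(t) = 68.91 + 0.590000 t and V(249.4) = 216.056 L.
Solute balance: dm/dt = 0 − Q_out C = −Q_out m/V(t).
Separate: dm/m = −Q_out dt/V(t) ⇒ ln(m/m₀) = −(Q_out/(Q_in−Q_out)) ln(V/V₀).
m = m₀ (V₀/V)^(Q_out/(Q_in−Q_out)) = 25.69 × (68.91/216.056)^(2.45424) = 1.55512 g.
C = m/V = 1.55512/216.056 = 0.00719779 g/L.

0.007198 g/L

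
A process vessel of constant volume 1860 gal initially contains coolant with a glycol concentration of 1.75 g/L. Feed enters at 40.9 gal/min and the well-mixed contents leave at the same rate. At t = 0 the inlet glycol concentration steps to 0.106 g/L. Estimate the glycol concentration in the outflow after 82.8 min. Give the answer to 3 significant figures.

0.372 g/L

Transient balance on the dissolved component: V dC/dt = Q(C_in − C).
Time constant τ = V/Q = 1860/40.9 = 45.477 min.
C approaches C_in exponentially: C(t) = C_in + (C₀ − C_in) e^(−t/τ).
C(82.8) = 0.106 + (1.75 − 0.106)·e^(−82.8/45.477) = 0.106 + (1.6440)·0.16191 = 0.37218 g/L.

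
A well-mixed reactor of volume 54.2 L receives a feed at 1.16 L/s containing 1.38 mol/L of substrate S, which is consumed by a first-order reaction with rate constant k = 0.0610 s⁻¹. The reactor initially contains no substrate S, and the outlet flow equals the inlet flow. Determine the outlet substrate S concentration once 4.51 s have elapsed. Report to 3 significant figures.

0.111 mol/L

Accumulation = in − out − consumed: V dC/dt = Q C_in − Q C − k V C.
This is linear with rate a = Q/V + k = 0.082402 s⁻¹.
C_ss = Q C_in/(Q + kV) = 0.35843 mol/L; C(t) = C_ss + (C₀ − C_ss) e^(−a t).
C(4.51) = 0.35843 + (-0.35843)·e^(−0.082402·4.51) = 0.35843 + (-0.35843)·0.68961 = 0.11125 mol/L.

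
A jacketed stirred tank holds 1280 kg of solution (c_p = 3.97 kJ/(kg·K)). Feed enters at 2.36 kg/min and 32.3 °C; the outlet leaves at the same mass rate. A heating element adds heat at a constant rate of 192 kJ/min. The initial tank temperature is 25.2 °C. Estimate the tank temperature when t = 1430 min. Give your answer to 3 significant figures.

Unsteady energy balance on the tank contents: M c_p dT/dt = ṁ c_p (T_in − T) + 192.
Rearrange: dT/dt = (T_ss − T)/τ with τ = M/ṁ = 542.37 min and T_ss = T_in + Q̇/(ṁ c_p) = 52.793 °C.
Integrating: T(t) = T_ss + (T₀ − T_ss) e^(−t/τ).
T(1430) = 52.793 + (-27.593)·e^(−1430/542.37) = 52.793 + (-27.593)·0.071607 = 50.817 °C.

50.8 °C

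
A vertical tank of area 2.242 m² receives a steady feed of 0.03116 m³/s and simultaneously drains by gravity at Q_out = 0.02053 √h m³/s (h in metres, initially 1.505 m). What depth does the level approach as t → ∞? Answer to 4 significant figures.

2.304 m

Mass balance (ρ constant): A dh/dt = Q_in − 0.02053 √h. At steady state dh/dt = 0:
Q_in = 0.02053 √h_ss ⇒ √h_ss = 0.03116/0.02053 = 1.51778.
h_ss = 1.51778² = 2.30365 m. (Since h₀ = 1.505 m < h_ss, the level will rise toward this value.)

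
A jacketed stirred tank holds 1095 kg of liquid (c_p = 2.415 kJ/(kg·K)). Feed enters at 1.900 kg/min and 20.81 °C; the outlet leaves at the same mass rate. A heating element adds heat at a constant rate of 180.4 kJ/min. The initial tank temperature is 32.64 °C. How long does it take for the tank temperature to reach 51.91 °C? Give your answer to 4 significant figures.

M c_p dT/dt = ṁ c_p (T_in − T) + Q̇.
τ = M/ṁ = 576.316 min; T_ss = T_in + Q̇/(ṁ c_p) = 60.1257 °C.
T(t) = T_ss + (T₀ − T_ss) e^(−t/τ). Set T = 51.91:
e^(−t/τ) = (51.91 − 60.1257)/(32.64 − 60.1257) = 0.298908
t = −576.316 · ln(0.298908) = 695.971 min.

696.0 min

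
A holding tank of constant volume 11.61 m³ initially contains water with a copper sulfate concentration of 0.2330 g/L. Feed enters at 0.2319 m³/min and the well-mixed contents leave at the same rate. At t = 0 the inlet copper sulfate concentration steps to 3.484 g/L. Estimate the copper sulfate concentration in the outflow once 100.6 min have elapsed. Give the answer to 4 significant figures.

Accumulation = in − out for the solute gives V dC/dt = Q(C_in − C).
Rewrite as dC/dt + C/τ = C_in/τ, τ = V/Q = 50.0647 min.
Solution: C(t) = C_in + (C₀ − C_in) e^(−t/τ).
C(100.6) = 3.484 + (0.2330 − 3.484)·e^(−100.6/50.0647) = 3.484 + (-3.25100)·0.134069 = 3.04814 g/L.

3.048 g/L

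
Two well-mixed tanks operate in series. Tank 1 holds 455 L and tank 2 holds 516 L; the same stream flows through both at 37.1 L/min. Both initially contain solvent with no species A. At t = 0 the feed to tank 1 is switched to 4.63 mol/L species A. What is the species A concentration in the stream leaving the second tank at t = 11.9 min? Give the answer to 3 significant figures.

1.07 mol/L

Species balance on tank i: dCᵢ/dt = (Cᵢ₋₁ − Cᵢ)/τᵢ with τᵢ = Vᵢ/Q.
τ₁ = 455/37.1 = 12.264 min; τ₂ = 516/37.1 = 13.908 min.
Solving the cascade with C₁(0)=C₂(0)=0 gives C₂(t) = C_in[1 − (τ₁ e^(−t/τ₁) − τ₂ e^(−t/τ₂))/(τ₁ − τ₂)].
At t = 11.9: e^(−t/τ₁) = 0.37897, e^(−t/τ₂) = 0.42503.
C₂ = 4.63·[1 − (12.264·0.37897 − 13.908·0.42503)/(-1.6442)] = 4.63·0.23140 = 1.0714 mol/L.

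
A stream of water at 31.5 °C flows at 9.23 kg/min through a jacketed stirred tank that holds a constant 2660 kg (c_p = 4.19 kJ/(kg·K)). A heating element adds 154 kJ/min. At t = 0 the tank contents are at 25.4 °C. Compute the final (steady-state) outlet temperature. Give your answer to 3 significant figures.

35.5 °C

Unsteady energy balance on the tank contents: M c_p dT/dt = ṁ c_p (T_in − T) + 154.
At steady state dT/dt = 0 ⇒ T_ss = T_in + Q̇/(ṁ c_p) = 31.5 + 154/(9.23·4.19) = 35.482 °C.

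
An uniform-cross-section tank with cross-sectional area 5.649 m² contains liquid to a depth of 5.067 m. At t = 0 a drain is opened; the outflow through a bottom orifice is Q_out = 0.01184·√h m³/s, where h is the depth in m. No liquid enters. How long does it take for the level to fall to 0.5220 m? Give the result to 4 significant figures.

Mass balance (ρ constant): A dh/dt = −0.01184 √h.
Separate and integrate: 2(√h − √h₀) = −(0.01184/A) t.
t = 2A(√h₀ − √h)/0.01184 = 2·5.649·(√5.067 − √0.5220)/0.01184
  = 11.2980 × (2.25100 − 0.722496) / 0.01184 = 1458.53 s.

1459 s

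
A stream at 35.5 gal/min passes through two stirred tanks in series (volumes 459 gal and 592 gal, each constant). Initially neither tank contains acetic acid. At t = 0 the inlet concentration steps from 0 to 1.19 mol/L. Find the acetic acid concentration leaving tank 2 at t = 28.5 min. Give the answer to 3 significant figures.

0.684 mol/L

Each tank obeys Vᵢ dCᵢ/dt = Q(Cᵢ₋₁ − Cᵢ), so τᵢ = Vᵢ/Q.
τ₁ = 459/35.5 = 12.930 min; τ₂ = 592/35.5 = 16.676 min.
Tank 1: C₁ = C_in(1 − e^(−t/τ₁)). Tank 2 (τ₁ ≠ τ₂): C₂ = C_in[1 − (τ₁ e^(−t/τ₁) − τ₂ e^(−t/τ₂))/(τ₁ − τ₂)].
At t = 28.5: e^(−t/τ₁) = 0.11033, e^(−t/τ₂) = 0.18104.
C₂ = 1.19·[1 − (12.930·0.11033 − 16.676·0.18104)/(-3.7465)] = 1.19·0.57494 = 0.68418 mol/L.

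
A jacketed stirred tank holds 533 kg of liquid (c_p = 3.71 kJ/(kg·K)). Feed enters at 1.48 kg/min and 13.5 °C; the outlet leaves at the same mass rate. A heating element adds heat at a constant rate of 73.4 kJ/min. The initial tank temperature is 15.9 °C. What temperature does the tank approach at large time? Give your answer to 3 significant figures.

M c_p dT/dt = ṁ c_p (T_in − T) + Q̇.
At steady state dT/dt = 0 ⇒ T_ss = T_in + Q̇/(ṁ c_p) = 13.5 + 73.4/(1.48·3.71) = 26.868 °C.

26.9 °C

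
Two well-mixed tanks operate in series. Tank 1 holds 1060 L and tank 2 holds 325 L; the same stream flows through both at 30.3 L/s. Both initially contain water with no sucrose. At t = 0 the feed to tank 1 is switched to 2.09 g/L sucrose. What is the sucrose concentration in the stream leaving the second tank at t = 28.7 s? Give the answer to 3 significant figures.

Time constants: τᵢ = Vᵢ/Q for each well-mixed tank.
τ₁ = 1060/30.3 = 34.983 s; τ₂ = 325/30.3 = 10.726 s.
Solving the cascade with C₁(0)=C₂(0)=0 gives C₂(t) = C_in[1 − (τ₁ e^(−t/τ₁) − τ₂ e^(−t/τ₂))/(τ₁ − τ₂)].
At t = 28.7: e^(−t/τ₁) = 0.44026, e^(−t/τ₂) = 0.068857.
C₂ = 2.09·[1 − (34.983·0.44026 − 10.726·0.068857)/(24.257)] = 2.09·0.39551 = 0.82662 g/L.

0.827 g/L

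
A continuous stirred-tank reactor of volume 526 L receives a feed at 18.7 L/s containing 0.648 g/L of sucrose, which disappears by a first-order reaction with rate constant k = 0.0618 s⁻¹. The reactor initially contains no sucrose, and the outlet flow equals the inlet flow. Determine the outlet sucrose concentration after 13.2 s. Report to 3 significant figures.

0.171 g/L

V dC/dt = Q(C_in − C) − k V C.
dC/dt = (Q/V) C_in − (Q/V + k) C; effective rate a = Q/V + k = 0.035551 + 0.0618 = 0.097351 s⁻¹.
C_ss = Q C_in/(Q + kV) = 0.23664 g/L; C(t) = C_ss + (C₀ − C_ss) e^(−a t).
C(13.2) = 0.23664 + (-0.23664)·e^(−0.097351·13.2) = 0.23664 + (-0.23664)·0.27664 = 0.17118 g/L.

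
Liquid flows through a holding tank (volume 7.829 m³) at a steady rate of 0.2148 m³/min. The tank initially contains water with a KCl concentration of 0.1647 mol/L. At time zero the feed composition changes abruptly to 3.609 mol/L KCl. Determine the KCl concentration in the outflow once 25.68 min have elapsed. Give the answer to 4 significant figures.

Mass balance on the solute (V constant): V dC/dt = Q(C_in − C).
Rewrite as dC/dt + C/τ = C_in/τ, τ = V/Q = 36.4479 min.
C approaches C_in exponentially: C(t) = C_in + (C₀ − C_in) e^(−t/τ).
C(25.68) = 3.609 + (0.1647 − 3.609)·e^(−25.68/36.4479) = 3.609 + (-3.44430)·0.494322 = 1.90641 mol/L.

1.906 mol/L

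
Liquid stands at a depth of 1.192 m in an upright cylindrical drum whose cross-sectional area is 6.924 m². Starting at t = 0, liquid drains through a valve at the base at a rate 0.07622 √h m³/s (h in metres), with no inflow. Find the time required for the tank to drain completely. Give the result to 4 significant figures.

198.4 s

With no inflow, A dh/dt = −0.07622 √h.
This is separable: 2 d(√h)/dt = −0.07622/A, so √h = √h₀ − (0.07622/(2A)) t.
Set h = 0: 2√h₀ = (0.07622/A) t_empty ⇒ t_empty = 2A√h₀/0.07622.
t_empty = 2·6.924·√1.192/0.07622 = 13.8480·1.09179/0.07622 = 198.361 s.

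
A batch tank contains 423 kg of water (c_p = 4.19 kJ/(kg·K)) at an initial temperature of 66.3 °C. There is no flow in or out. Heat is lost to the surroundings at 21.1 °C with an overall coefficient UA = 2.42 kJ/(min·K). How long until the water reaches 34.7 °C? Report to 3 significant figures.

880 min

M c_p dT/dt = −UA(T − T_amb).
τ = M c_p/UA = 732.38 min; T_ss = T_amb = 21.100 °C.
T(t) = T_ss + (T₀ − T_ss)e^(−t/τ); set T = 34.7:
t = −τ ln[(T − T_ss)/(T₀ − T_ss)] = −732.38 · ln(0.30088) = 879.61 min.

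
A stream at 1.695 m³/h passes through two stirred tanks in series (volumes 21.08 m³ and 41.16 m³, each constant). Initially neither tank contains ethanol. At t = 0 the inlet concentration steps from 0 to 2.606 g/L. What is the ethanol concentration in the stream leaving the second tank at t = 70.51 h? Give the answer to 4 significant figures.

2.323 g/L

Species balance on tank i: dCᵢ/dt = (Cᵢ₋₁ − Cᵢ)/τᵢ with τᵢ = Vᵢ/Q.
τ₁ = 21.08/1.695 = 12.4366 h; τ₂ = 41.16/1.695 = 24.2832 h.
Tank 1: C₁ = C_in(1 − e^(−t/τ₁)). Tank 2 (τ₁ ≠ τ₂): C₂ = C_in[1 − (τ₁ e^(−t/τ₁) − τ₂ e^(−t/τ₂))/(τ₁ − τ₂)].
At t = 70.51: e^(−t/τ₁) = 0.00344936, e^(−t/τ₂) = 0.0548225.
C₂ = 2.606·[1 − (12.4366·0.00344936 − 24.2832·0.0548225)/(-11.8466)] = 2.606·0.891246 = 2.32259 g/L.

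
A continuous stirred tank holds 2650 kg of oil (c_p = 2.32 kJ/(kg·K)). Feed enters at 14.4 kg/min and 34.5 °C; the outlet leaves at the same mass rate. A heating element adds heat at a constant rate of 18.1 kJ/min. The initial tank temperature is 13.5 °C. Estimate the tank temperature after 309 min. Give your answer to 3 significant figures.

M c_p dT/dt = ṁ c_p (T_in − T) + Q̇.
τ = M/ṁ = 184.03 min; T_ss = T_in + Q̇/(ṁ c_p) = 34.5 + 18.1/(14.4·2.32) = 35.042 °C.
Integrating: T(t) = T_ss + (T₀ − T_ss) e^(−t/τ).
T(309) = 35.042 + (-21.542)·e^(−309/184.03) = 35.042 + (-21.542)·0.18654 = 31.023 °C.

31.0 °C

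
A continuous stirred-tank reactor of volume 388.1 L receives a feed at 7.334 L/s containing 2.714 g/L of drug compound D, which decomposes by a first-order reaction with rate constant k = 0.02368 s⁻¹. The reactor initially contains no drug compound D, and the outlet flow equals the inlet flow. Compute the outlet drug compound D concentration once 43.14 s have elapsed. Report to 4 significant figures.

Accumulation = in − out − consumed: V dC/dt = Q C_in − Q C − k V C.
dC/dt = (Q/V) C_in − (Q/V + k) C; effective rate a = Q/V + k = 0.0188972 + 0.02368 = 0.0425772 s⁻¹.
C_ss = Q C_in/(Q + kV) = 1.20456 g/L; C(t) = C_ss + (C₀ − C_ss) e^(−a t).
C(43.14) = 1.20456 + (-1.20456)·e^(−0.0425772·43.14) = 1.20456 + (-1.20456)·0.159330 = 1.01264 g/L.

1.013 g/L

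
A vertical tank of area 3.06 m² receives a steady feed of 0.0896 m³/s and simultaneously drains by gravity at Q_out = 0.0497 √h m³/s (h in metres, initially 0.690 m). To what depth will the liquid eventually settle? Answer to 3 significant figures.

A dh/dt = Q_in − 0.0497 √h. Steady state requires inflow = outflow:
Q_in = 0.0497 √h_ss ⇒ √h_ss = 0.0896/0.0497 = 1.8028.
h_ss = 1.8028² = 3.2501 m. (Since h₀ = 0.690 m < h_ss, the level will rise toward this value.)

3.25 m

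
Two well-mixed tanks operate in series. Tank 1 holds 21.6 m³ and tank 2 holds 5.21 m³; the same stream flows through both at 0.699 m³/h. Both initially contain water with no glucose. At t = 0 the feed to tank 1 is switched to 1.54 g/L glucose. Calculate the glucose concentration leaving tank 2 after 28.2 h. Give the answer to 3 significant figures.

0.736 g/L

Species balance on tank i: dCᵢ/dt = (Cᵢ₋₁ − Cᵢ)/τᵢ with τᵢ = Vᵢ/Q.
τ₁ = 21.6/0.699 = 30.901 h; τ₂ = 5.21/0.699 = 7.4535 h.
Tank 1: C₁ = C_in(1 − e^(−t/τ₁)). Tank 2 (τ₁ ≠ τ₂): C₂ = C_in[1 − (τ₁ e^(−t/τ₁) − τ₂ e^(−t/τ₂))/(τ₁ − τ₂)].
At t = 28.2: e^(−t/τ₁) = 0.40149, e^(−t/τ₂) = 0.022744.
C₂ = 1.54·[1 − (30.901·0.40149 − 7.4535·0.022744)/(23.448)] = 1.54·0.47812 = 0.73631 g/L.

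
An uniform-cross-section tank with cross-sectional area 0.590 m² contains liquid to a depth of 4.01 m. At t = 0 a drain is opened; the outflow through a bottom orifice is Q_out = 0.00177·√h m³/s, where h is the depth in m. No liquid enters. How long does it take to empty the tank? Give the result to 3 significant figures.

1330 s

Accumulation of liquid (constant cross-section A): A dh/dt = −0.00177 √h.
Separate and integrate: 2(√h − √h₀) = −(0.00177/A) t.
Tank is empty when √h = 0: t_empty = 2A√h₀/0.00177.
t_empty = 2·0.590·√4.01/0.00177 = 1.1800·2.0025/0.00177 = 1335.0 s.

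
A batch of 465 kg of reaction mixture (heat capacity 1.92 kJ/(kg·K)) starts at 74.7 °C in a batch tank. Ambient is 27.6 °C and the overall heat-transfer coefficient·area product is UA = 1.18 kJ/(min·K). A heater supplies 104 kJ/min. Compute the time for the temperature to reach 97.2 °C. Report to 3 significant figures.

Lumped-capacitance energy balance: M c_p dT/dt = UA(T_amb − T) + Q̇.
τ = M c_p/UA = 756.61 min; T_ss = T_amb + Q̇/UA = 27.6 + 104/1.18 = 115.74 °C.
T(t) = T_ss + (T₀ − T_ss)e^(−t/τ); set T = 97.2:
t = −τ ln[(T − T_ss)/(T₀ − T_ss)] = −756.61 · ln(0.45170) = 601.31 min.

601 min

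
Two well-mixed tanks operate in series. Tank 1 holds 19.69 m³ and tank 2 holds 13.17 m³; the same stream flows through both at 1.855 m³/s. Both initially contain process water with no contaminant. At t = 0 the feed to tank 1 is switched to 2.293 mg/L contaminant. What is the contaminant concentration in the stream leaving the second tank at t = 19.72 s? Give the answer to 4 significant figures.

1.501 mg/L

Each tank obeys Vᵢ dCᵢ/dt = Q(Cᵢ₋₁ − Cᵢ), so τᵢ = Vᵢ/Q.
τ₁ = 19.69/1.855 = 10.6146 s; τ₂ = 13.17/1.855 = 7.09973 s.
Tank 1: C₁ = C_in(1 − e^(−t/τ₁)). Tank 2 (τ₁ ≠ τ₂): C₂ = C_in[1 − (τ₁ e^(−t/τ₁) − τ₂ e^(−t/τ₂))/(τ₁ − τ₂)].
At t = 19.72: e^(−t/τ₁) = 0.156011, e^(−t/τ₂) = 0.0621894.
C₂ = 2.293·[1 − (10.6146·0.156011 − 7.09973·0.0621894)/(3.51482)] = 2.293·0.654474 = 1.50071 mg/L.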